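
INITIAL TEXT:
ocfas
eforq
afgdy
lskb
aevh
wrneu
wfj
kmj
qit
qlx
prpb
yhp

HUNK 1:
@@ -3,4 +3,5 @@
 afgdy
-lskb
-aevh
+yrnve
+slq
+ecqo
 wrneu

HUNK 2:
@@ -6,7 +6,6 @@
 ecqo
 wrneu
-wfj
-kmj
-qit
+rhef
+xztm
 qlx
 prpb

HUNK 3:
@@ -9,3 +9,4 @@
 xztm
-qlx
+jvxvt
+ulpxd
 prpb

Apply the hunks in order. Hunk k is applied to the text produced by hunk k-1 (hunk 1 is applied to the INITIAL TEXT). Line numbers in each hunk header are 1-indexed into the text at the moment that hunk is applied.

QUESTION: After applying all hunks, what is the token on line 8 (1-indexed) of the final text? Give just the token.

Answer: rhef

Derivation:
Hunk 1: at line 3 remove [lskb,aevh] add [yrnve,slq,ecqo] -> 13 lines: ocfas eforq afgdy yrnve slq ecqo wrneu wfj kmj qit qlx prpb yhp
Hunk 2: at line 6 remove [wfj,kmj,qit] add [rhef,xztm] -> 12 lines: ocfas eforq afgdy yrnve slq ecqo wrneu rhef xztm qlx prpb yhp
Hunk 3: at line 9 remove [qlx] add [jvxvt,ulpxd] -> 13 lines: ocfas eforq afgdy yrnve slq ecqo wrneu rhef xztm jvxvt ulpxd prpb yhp
Final line 8: rhef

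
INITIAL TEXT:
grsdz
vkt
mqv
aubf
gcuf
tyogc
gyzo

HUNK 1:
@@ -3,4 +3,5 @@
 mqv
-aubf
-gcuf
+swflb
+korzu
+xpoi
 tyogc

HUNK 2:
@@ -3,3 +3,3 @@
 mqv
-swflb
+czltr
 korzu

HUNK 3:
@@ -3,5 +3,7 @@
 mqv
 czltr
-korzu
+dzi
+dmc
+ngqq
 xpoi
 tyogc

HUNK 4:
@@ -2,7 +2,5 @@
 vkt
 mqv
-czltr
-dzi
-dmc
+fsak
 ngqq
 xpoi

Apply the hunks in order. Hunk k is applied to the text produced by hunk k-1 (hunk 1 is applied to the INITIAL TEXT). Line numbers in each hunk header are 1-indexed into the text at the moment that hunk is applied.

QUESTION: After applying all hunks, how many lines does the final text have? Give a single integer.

Hunk 1: at line 3 remove [aubf,gcuf] add [swflb,korzu,xpoi] -> 8 lines: grsdz vkt mqv swflb korzu xpoi tyogc gyzo
Hunk 2: at line 3 remove [swflb] add [czltr] -> 8 lines: grsdz vkt mqv czltr korzu xpoi tyogc gyzo
Hunk 3: at line 3 remove [korzu] add [dzi,dmc,ngqq] -> 10 lines: grsdz vkt mqv czltr dzi dmc ngqq xpoi tyogc gyzo
Hunk 4: at line 2 remove [czltr,dzi,dmc] add [fsak] -> 8 lines: grsdz vkt mqv fsak ngqq xpoi tyogc gyzo
Final line count: 8

Answer: 8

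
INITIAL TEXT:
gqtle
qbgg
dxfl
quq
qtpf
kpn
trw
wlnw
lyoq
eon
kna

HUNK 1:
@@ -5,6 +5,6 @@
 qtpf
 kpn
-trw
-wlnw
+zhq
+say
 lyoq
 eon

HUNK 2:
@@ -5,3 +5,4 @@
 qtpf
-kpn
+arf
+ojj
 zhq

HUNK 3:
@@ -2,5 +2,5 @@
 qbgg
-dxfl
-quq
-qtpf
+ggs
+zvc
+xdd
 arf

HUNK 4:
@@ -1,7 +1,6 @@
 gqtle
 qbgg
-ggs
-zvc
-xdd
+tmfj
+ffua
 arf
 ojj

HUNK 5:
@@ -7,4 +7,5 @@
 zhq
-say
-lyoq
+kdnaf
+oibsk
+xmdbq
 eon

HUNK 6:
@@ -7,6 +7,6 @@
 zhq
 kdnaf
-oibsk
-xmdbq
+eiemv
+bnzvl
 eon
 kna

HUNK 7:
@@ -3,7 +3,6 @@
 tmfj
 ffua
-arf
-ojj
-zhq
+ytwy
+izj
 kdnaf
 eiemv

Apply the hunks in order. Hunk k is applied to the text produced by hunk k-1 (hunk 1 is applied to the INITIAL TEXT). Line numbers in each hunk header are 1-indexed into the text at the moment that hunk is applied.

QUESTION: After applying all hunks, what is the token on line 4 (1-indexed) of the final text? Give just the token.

Hunk 1: at line 5 remove [trw,wlnw] add [zhq,say] -> 11 lines: gqtle qbgg dxfl quq qtpf kpn zhq say lyoq eon kna
Hunk 2: at line 5 remove [kpn] add [arf,ojj] -> 12 lines: gqtle qbgg dxfl quq qtpf arf ojj zhq say lyoq eon kna
Hunk 3: at line 2 remove [dxfl,quq,qtpf] add [ggs,zvc,xdd] -> 12 lines: gqtle qbgg ggs zvc xdd arf ojj zhq say lyoq eon kna
Hunk 4: at line 1 remove [ggs,zvc,xdd] add [tmfj,ffua] -> 11 lines: gqtle qbgg tmfj ffua arf ojj zhq say lyoq eon kna
Hunk 5: at line 7 remove [say,lyoq] add [kdnaf,oibsk,xmdbq] -> 12 lines: gqtle qbgg tmfj ffua arf ojj zhq kdnaf oibsk xmdbq eon kna
Hunk 6: at line 7 remove [oibsk,xmdbq] add [eiemv,bnzvl] -> 12 lines: gqtle qbgg tmfj ffua arf ojj zhq kdnaf eiemv bnzvl eon kna
Hunk 7: at line 3 remove [arf,ojj,zhq] add [ytwy,izj] -> 11 lines: gqtle qbgg tmfj ffua ytwy izj kdnaf eiemv bnzvl eon kna
Final line 4: ffua

Answer: ffua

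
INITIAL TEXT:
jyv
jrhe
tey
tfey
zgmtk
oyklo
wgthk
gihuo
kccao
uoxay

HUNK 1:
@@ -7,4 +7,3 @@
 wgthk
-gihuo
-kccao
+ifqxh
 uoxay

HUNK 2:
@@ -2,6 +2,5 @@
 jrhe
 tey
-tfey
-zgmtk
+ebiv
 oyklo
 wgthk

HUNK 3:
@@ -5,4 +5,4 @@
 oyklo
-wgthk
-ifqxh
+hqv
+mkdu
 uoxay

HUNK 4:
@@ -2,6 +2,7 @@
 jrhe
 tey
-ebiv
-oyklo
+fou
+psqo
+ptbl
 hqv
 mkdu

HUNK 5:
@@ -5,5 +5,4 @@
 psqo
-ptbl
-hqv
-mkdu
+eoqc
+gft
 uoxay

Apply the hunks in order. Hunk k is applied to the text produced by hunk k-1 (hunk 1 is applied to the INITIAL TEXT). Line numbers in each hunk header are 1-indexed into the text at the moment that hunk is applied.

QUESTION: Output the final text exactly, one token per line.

Answer: jyv
jrhe
tey
fou
psqo
eoqc
gft
uoxay

Derivation:
Hunk 1: at line 7 remove [gihuo,kccao] add [ifqxh] -> 9 lines: jyv jrhe tey tfey zgmtk oyklo wgthk ifqxh uoxay
Hunk 2: at line 2 remove [tfey,zgmtk] add [ebiv] -> 8 lines: jyv jrhe tey ebiv oyklo wgthk ifqxh uoxay
Hunk 3: at line 5 remove [wgthk,ifqxh] add [hqv,mkdu] -> 8 lines: jyv jrhe tey ebiv oyklo hqv mkdu uoxay
Hunk 4: at line 2 remove [ebiv,oyklo] add [fou,psqo,ptbl] -> 9 lines: jyv jrhe tey fou psqo ptbl hqv mkdu uoxay
Hunk 5: at line 5 remove [ptbl,hqv,mkdu] add [eoqc,gft] -> 8 lines: jyv jrhe tey fou psqo eoqc gft uoxay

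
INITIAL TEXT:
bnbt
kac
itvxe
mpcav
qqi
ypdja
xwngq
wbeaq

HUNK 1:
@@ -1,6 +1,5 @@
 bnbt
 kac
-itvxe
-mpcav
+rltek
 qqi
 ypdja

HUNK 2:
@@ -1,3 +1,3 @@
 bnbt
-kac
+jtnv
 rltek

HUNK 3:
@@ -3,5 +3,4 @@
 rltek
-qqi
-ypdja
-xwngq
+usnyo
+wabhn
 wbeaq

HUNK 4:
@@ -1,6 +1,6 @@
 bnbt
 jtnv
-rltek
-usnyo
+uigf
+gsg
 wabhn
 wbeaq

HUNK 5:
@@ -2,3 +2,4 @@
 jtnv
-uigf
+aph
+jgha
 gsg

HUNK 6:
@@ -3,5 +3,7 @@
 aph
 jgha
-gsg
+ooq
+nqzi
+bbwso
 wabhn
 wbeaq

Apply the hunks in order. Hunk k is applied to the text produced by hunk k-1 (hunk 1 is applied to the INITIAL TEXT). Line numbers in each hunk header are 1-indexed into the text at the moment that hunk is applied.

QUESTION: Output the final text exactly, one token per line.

Answer: bnbt
jtnv
aph
jgha
ooq
nqzi
bbwso
wabhn
wbeaq

Derivation:
Hunk 1: at line 1 remove [itvxe,mpcav] add [rltek] -> 7 lines: bnbt kac rltek qqi ypdja xwngq wbeaq
Hunk 2: at line 1 remove [kac] add [jtnv] -> 7 lines: bnbt jtnv rltek qqi ypdja xwngq wbeaq
Hunk 3: at line 3 remove [qqi,ypdja,xwngq] add [usnyo,wabhn] -> 6 lines: bnbt jtnv rltek usnyo wabhn wbeaq
Hunk 4: at line 1 remove [rltek,usnyo] add [uigf,gsg] -> 6 lines: bnbt jtnv uigf gsg wabhn wbeaq
Hunk 5: at line 2 remove [uigf] add [aph,jgha] -> 7 lines: bnbt jtnv aph jgha gsg wabhn wbeaq
Hunk 6: at line 3 remove [gsg] add [ooq,nqzi,bbwso] -> 9 lines: bnbt jtnv aph jgha ooq nqzi bbwso wabhn wbeaq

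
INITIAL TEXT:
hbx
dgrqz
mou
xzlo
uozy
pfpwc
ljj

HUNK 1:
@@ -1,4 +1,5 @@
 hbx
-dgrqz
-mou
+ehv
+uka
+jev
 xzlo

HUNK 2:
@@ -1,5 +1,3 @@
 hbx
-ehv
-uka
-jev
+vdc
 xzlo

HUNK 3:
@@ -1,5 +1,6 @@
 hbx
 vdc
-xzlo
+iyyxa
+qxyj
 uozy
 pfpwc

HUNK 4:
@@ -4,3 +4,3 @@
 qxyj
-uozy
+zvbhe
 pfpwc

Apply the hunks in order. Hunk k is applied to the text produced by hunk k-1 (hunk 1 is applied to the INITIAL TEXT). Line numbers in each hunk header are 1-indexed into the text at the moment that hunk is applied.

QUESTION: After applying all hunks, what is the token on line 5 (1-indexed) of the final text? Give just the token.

Hunk 1: at line 1 remove [dgrqz,mou] add [ehv,uka,jev] -> 8 lines: hbx ehv uka jev xzlo uozy pfpwc ljj
Hunk 2: at line 1 remove [ehv,uka,jev] add [vdc] -> 6 lines: hbx vdc xzlo uozy pfpwc ljj
Hunk 3: at line 1 remove [xzlo] add [iyyxa,qxyj] -> 7 lines: hbx vdc iyyxa qxyj uozy pfpwc ljj
Hunk 4: at line 4 remove [uozy] add [zvbhe] -> 7 lines: hbx vdc iyyxa qxyj zvbhe pfpwc ljj
Final line 5: zvbhe

Answer: zvbhe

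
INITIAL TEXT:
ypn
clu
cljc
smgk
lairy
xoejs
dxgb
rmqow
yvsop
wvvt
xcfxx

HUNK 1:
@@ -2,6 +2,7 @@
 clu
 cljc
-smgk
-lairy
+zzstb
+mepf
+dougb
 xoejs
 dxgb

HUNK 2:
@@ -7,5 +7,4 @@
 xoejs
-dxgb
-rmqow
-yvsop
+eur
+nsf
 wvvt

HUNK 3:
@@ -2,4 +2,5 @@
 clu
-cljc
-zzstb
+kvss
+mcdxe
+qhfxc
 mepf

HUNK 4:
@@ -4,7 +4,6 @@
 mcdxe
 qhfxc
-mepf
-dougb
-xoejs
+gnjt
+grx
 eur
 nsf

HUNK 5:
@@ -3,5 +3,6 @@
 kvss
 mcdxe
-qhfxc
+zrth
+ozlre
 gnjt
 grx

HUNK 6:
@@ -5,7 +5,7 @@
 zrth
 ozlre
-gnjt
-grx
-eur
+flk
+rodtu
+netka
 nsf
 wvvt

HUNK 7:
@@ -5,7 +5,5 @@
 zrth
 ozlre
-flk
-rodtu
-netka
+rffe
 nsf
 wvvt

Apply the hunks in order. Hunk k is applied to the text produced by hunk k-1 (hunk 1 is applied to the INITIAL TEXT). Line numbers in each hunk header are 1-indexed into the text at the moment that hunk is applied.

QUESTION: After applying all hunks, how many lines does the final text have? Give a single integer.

Answer: 10

Derivation:
Hunk 1: at line 2 remove [smgk,lairy] add [zzstb,mepf,dougb] -> 12 lines: ypn clu cljc zzstb mepf dougb xoejs dxgb rmqow yvsop wvvt xcfxx
Hunk 2: at line 7 remove [dxgb,rmqow,yvsop] add [eur,nsf] -> 11 lines: ypn clu cljc zzstb mepf dougb xoejs eur nsf wvvt xcfxx
Hunk 3: at line 2 remove [cljc,zzstb] add [kvss,mcdxe,qhfxc] -> 12 lines: ypn clu kvss mcdxe qhfxc mepf dougb xoejs eur nsf wvvt xcfxx
Hunk 4: at line 4 remove [mepf,dougb,xoejs] add [gnjt,grx] -> 11 lines: ypn clu kvss mcdxe qhfxc gnjt grx eur nsf wvvt xcfxx
Hunk 5: at line 3 remove [qhfxc] add [zrth,ozlre] -> 12 lines: ypn clu kvss mcdxe zrth ozlre gnjt grx eur nsf wvvt xcfxx
Hunk 6: at line 5 remove [gnjt,grx,eur] add [flk,rodtu,netka] -> 12 lines: ypn clu kvss mcdxe zrth ozlre flk rodtu netka nsf wvvt xcfxx
Hunk 7: at line 5 remove [flk,rodtu,netka] add [rffe] -> 10 lines: ypn clu kvss mcdxe zrth ozlre rffe nsf wvvt xcfxx
Final line count: 10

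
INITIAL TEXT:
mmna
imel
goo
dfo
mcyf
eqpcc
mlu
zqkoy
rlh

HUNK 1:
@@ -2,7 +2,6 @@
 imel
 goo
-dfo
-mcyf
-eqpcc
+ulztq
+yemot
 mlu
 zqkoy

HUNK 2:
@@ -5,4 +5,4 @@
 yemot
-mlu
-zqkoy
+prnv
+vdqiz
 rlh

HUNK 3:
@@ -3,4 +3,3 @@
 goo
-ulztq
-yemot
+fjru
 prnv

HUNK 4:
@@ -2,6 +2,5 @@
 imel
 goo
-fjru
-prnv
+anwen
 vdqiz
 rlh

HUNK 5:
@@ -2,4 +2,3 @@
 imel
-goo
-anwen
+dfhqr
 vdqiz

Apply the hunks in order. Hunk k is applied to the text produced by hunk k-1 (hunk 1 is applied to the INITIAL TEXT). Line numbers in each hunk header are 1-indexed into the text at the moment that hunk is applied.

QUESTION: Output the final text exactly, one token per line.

Hunk 1: at line 2 remove [dfo,mcyf,eqpcc] add [ulztq,yemot] -> 8 lines: mmna imel goo ulztq yemot mlu zqkoy rlh
Hunk 2: at line 5 remove [mlu,zqkoy] add [prnv,vdqiz] -> 8 lines: mmna imel goo ulztq yemot prnv vdqiz rlh
Hunk 3: at line 3 remove [ulztq,yemot] add [fjru] -> 7 lines: mmna imel goo fjru prnv vdqiz rlh
Hunk 4: at line 2 remove [fjru,prnv] add [anwen] -> 6 lines: mmna imel goo anwen vdqiz rlh
Hunk 5: at line 2 remove [goo,anwen] add [dfhqr] -> 5 lines: mmna imel dfhqr vdqiz rlh

Answer: mmna
imel
dfhqr
vdqiz
rlh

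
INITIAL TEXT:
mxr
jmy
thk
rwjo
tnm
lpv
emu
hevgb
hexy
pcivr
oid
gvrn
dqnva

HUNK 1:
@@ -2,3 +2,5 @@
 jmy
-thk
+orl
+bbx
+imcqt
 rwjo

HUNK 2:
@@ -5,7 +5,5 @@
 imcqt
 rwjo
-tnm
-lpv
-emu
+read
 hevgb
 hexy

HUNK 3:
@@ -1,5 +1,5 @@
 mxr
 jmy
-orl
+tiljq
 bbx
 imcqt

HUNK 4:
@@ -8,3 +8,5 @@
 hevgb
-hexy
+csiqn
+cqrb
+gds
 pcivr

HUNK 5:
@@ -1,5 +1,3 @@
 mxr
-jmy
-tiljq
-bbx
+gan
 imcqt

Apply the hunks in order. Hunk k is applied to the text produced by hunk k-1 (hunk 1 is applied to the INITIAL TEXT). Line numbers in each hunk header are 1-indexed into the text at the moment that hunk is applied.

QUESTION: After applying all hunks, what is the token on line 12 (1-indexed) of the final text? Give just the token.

Answer: gvrn

Derivation:
Hunk 1: at line 2 remove [thk] add [orl,bbx,imcqt] -> 15 lines: mxr jmy orl bbx imcqt rwjo tnm lpv emu hevgb hexy pcivr oid gvrn dqnva
Hunk 2: at line 5 remove [tnm,lpv,emu] add [read] -> 13 lines: mxr jmy orl bbx imcqt rwjo read hevgb hexy pcivr oid gvrn dqnva
Hunk 3: at line 1 remove [orl] add [tiljq] -> 13 lines: mxr jmy tiljq bbx imcqt rwjo read hevgb hexy pcivr oid gvrn dqnva
Hunk 4: at line 8 remove [hexy] add [csiqn,cqrb,gds] -> 15 lines: mxr jmy tiljq bbx imcqt rwjo read hevgb csiqn cqrb gds pcivr oid gvrn dqnva
Hunk 5: at line 1 remove [jmy,tiljq,bbx] add [gan] -> 13 lines: mxr gan imcqt rwjo read hevgb csiqn cqrb gds pcivr oid gvrn dqnva
Final line 12: gvrn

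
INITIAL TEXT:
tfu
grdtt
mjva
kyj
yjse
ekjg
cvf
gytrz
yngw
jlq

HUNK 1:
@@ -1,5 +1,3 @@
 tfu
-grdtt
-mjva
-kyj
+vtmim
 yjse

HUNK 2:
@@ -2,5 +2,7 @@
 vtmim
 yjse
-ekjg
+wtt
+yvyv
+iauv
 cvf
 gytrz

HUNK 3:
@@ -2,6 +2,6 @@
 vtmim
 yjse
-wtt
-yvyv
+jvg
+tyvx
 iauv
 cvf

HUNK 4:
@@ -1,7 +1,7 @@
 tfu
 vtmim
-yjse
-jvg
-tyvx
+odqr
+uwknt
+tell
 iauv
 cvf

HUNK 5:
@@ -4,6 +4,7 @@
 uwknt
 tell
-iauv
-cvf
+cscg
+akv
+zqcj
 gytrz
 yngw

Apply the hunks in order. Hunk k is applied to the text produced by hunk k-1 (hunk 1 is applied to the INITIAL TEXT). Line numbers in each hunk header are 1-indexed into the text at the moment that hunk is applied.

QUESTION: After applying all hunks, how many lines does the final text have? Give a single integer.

Hunk 1: at line 1 remove [grdtt,mjva,kyj] add [vtmim] -> 8 lines: tfu vtmim yjse ekjg cvf gytrz yngw jlq
Hunk 2: at line 2 remove [ekjg] add [wtt,yvyv,iauv] -> 10 lines: tfu vtmim yjse wtt yvyv iauv cvf gytrz yngw jlq
Hunk 3: at line 2 remove [wtt,yvyv] add [jvg,tyvx] -> 10 lines: tfu vtmim yjse jvg tyvx iauv cvf gytrz yngw jlq
Hunk 4: at line 1 remove [yjse,jvg,tyvx] add [odqr,uwknt,tell] -> 10 lines: tfu vtmim odqr uwknt tell iauv cvf gytrz yngw jlq
Hunk 5: at line 4 remove [iauv,cvf] add [cscg,akv,zqcj] -> 11 lines: tfu vtmim odqr uwknt tell cscg akv zqcj gytrz yngw jlq
Final line count: 11

Answer: 11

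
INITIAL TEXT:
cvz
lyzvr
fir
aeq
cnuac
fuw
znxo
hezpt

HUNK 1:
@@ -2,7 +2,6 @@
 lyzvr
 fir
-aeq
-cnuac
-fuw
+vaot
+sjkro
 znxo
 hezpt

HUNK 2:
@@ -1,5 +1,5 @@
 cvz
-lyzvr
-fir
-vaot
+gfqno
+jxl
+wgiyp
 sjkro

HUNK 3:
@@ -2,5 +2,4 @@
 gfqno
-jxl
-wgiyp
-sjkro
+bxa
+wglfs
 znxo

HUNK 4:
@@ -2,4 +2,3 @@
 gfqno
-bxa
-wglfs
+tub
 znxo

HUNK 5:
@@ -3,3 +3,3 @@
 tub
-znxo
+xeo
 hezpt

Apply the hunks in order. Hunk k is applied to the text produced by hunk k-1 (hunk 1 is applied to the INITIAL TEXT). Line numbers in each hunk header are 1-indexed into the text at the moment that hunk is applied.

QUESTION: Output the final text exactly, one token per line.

Answer: cvz
gfqno
tub
xeo
hezpt

Derivation:
Hunk 1: at line 2 remove [aeq,cnuac,fuw] add [vaot,sjkro] -> 7 lines: cvz lyzvr fir vaot sjkro znxo hezpt
Hunk 2: at line 1 remove [lyzvr,fir,vaot] add [gfqno,jxl,wgiyp] -> 7 lines: cvz gfqno jxl wgiyp sjkro znxo hezpt
Hunk 3: at line 2 remove [jxl,wgiyp,sjkro] add [bxa,wglfs] -> 6 lines: cvz gfqno bxa wglfs znxo hezpt
Hunk 4: at line 2 remove [bxa,wglfs] add [tub] -> 5 lines: cvz gfqno tub znxo hezpt
Hunk 5: at line 3 remove [znxo] add [xeo] -> 5 lines: cvz gfqno tub xeo hezpt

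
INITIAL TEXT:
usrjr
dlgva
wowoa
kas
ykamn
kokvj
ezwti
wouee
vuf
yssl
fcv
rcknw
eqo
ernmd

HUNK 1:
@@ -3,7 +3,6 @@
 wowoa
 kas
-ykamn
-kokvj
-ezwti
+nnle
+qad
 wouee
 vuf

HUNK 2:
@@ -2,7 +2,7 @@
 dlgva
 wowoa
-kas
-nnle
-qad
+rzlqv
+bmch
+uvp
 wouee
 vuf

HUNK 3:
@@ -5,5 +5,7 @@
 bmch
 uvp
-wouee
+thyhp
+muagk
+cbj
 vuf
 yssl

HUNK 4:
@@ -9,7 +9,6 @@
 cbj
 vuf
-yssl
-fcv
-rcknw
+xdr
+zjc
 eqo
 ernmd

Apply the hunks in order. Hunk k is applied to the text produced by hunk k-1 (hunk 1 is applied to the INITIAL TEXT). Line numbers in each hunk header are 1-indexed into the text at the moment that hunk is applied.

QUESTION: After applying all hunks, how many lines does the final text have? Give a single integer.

Answer: 14

Derivation:
Hunk 1: at line 3 remove [ykamn,kokvj,ezwti] add [nnle,qad] -> 13 lines: usrjr dlgva wowoa kas nnle qad wouee vuf yssl fcv rcknw eqo ernmd
Hunk 2: at line 2 remove [kas,nnle,qad] add [rzlqv,bmch,uvp] -> 13 lines: usrjr dlgva wowoa rzlqv bmch uvp wouee vuf yssl fcv rcknw eqo ernmd
Hunk 3: at line 5 remove [wouee] add [thyhp,muagk,cbj] -> 15 lines: usrjr dlgva wowoa rzlqv bmch uvp thyhp muagk cbj vuf yssl fcv rcknw eqo ernmd
Hunk 4: at line 9 remove [yssl,fcv,rcknw] add [xdr,zjc] -> 14 lines: usrjr dlgva wowoa rzlqv bmch uvp thyhp muagk cbj vuf xdr zjc eqo ernmd
Final line count: 14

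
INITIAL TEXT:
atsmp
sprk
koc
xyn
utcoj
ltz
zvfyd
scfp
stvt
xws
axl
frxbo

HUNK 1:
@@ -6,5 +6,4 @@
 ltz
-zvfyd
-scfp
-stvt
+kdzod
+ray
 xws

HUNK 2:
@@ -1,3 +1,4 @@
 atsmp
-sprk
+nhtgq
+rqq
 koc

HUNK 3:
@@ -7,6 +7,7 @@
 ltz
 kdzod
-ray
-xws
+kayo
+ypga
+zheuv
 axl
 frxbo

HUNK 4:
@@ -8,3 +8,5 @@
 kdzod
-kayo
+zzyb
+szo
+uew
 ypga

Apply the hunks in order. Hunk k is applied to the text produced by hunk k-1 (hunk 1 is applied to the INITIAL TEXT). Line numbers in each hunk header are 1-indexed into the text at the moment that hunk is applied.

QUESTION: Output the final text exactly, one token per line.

Hunk 1: at line 6 remove [zvfyd,scfp,stvt] add [kdzod,ray] -> 11 lines: atsmp sprk koc xyn utcoj ltz kdzod ray xws axl frxbo
Hunk 2: at line 1 remove [sprk] add [nhtgq,rqq] -> 12 lines: atsmp nhtgq rqq koc xyn utcoj ltz kdzod ray xws axl frxbo
Hunk 3: at line 7 remove [ray,xws] add [kayo,ypga,zheuv] -> 13 lines: atsmp nhtgq rqq koc xyn utcoj ltz kdzod kayo ypga zheuv axl frxbo
Hunk 4: at line 8 remove [kayo] add [zzyb,szo,uew] -> 15 lines: atsmp nhtgq rqq koc xyn utcoj ltz kdzod zzyb szo uew ypga zheuv axl frxbo

Answer: atsmp
nhtgq
rqq
koc
xyn
utcoj
ltz
kdzod
zzyb
szo
uew
ypga
zheuv
axl
frxbo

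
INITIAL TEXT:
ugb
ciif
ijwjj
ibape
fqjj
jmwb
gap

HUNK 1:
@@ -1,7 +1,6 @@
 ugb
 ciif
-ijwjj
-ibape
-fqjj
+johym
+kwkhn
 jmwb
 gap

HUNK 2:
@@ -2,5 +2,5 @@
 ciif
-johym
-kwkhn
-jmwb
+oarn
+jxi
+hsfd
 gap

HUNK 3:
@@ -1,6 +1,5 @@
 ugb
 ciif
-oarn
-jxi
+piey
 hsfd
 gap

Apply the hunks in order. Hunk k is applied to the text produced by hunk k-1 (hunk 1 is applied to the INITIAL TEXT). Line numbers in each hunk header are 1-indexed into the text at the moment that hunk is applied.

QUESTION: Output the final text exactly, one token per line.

Answer: ugb
ciif
piey
hsfd
gap

Derivation:
Hunk 1: at line 1 remove [ijwjj,ibape,fqjj] add [johym,kwkhn] -> 6 lines: ugb ciif johym kwkhn jmwb gap
Hunk 2: at line 2 remove [johym,kwkhn,jmwb] add [oarn,jxi,hsfd] -> 6 lines: ugb ciif oarn jxi hsfd gap
Hunk 3: at line 1 remove [oarn,jxi] add [piey] -> 5 lines: ugb ciif piey hsfd gap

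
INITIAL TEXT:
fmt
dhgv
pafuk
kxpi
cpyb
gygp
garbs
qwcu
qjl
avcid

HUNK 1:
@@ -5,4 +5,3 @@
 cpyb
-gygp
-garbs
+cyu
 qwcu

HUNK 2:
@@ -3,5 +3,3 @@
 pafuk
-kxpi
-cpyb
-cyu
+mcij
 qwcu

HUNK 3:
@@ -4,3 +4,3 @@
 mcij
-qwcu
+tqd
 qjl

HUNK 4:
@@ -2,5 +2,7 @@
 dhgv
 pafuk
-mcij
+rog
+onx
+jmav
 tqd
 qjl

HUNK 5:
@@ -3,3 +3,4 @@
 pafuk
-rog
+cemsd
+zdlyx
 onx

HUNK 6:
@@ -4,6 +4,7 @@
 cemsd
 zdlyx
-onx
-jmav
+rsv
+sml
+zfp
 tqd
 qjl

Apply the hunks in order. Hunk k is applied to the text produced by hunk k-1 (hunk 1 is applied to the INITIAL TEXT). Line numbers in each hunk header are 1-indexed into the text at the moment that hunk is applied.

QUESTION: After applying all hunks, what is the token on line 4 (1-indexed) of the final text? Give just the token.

Hunk 1: at line 5 remove [gygp,garbs] add [cyu] -> 9 lines: fmt dhgv pafuk kxpi cpyb cyu qwcu qjl avcid
Hunk 2: at line 3 remove [kxpi,cpyb,cyu] add [mcij] -> 7 lines: fmt dhgv pafuk mcij qwcu qjl avcid
Hunk 3: at line 4 remove [qwcu] add [tqd] -> 7 lines: fmt dhgv pafuk mcij tqd qjl avcid
Hunk 4: at line 2 remove [mcij] add [rog,onx,jmav] -> 9 lines: fmt dhgv pafuk rog onx jmav tqd qjl avcid
Hunk 5: at line 3 remove [rog] add [cemsd,zdlyx] -> 10 lines: fmt dhgv pafuk cemsd zdlyx onx jmav tqd qjl avcid
Hunk 6: at line 4 remove [onx,jmav] add [rsv,sml,zfp] -> 11 lines: fmt dhgv pafuk cemsd zdlyx rsv sml zfp tqd qjl avcid
Final line 4: cemsd

Answer: cemsd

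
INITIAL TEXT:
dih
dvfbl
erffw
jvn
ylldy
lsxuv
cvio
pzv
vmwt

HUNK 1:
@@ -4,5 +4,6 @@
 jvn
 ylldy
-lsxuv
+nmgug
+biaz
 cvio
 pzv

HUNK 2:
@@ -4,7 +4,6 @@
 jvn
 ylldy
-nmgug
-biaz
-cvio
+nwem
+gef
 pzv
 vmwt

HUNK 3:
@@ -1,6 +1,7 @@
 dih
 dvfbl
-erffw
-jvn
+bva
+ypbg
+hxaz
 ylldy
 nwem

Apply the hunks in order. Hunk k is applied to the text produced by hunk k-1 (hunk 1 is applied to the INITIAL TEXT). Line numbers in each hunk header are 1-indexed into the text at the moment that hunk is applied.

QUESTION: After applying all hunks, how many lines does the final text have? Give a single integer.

Hunk 1: at line 4 remove [lsxuv] add [nmgug,biaz] -> 10 lines: dih dvfbl erffw jvn ylldy nmgug biaz cvio pzv vmwt
Hunk 2: at line 4 remove [nmgug,biaz,cvio] add [nwem,gef] -> 9 lines: dih dvfbl erffw jvn ylldy nwem gef pzv vmwt
Hunk 3: at line 1 remove [erffw,jvn] add [bva,ypbg,hxaz] -> 10 lines: dih dvfbl bva ypbg hxaz ylldy nwem gef pzv vmwt
Final line count: 10

Answer: 10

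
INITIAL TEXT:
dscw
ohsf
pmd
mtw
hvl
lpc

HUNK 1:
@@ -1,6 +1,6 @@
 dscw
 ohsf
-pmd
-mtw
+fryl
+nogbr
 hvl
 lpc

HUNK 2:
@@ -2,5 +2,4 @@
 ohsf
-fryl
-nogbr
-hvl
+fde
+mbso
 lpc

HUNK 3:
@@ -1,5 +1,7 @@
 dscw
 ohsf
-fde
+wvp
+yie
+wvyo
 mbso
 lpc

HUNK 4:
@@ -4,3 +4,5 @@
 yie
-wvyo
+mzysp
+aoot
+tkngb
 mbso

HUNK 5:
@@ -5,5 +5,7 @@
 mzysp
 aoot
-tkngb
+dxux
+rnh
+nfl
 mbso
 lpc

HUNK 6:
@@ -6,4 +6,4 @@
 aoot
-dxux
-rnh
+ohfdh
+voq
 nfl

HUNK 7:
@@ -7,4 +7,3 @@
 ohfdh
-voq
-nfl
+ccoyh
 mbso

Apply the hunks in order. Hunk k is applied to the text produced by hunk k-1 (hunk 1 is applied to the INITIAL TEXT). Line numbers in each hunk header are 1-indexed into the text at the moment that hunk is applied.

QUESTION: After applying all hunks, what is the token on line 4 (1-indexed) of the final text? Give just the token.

Answer: yie

Derivation:
Hunk 1: at line 1 remove [pmd,mtw] add [fryl,nogbr] -> 6 lines: dscw ohsf fryl nogbr hvl lpc
Hunk 2: at line 2 remove [fryl,nogbr,hvl] add [fde,mbso] -> 5 lines: dscw ohsf fde mbso lpc
Hunk 3: at line 1 remove [fde] add [wvp,yie,wvyo] -> 7 lines: dscw ohsf wvp yie wvyo mbso lpc
Hunk 4: at line 4 remove [wvyo] add [mzysp,aoot,tkngb] -> 9 lines: dscw ohsf wvp yie mzysp aoot tkngb mbso lpc
Hunk 5: at line 5 remove [tkngb] add [dxux,rnh,nfl] -> 11 lines: dscw ohsf wvp yie mzysp aoot dxux rnh nfl mbso lpc
Hunk 6: at line 6 remove [dxux,rnh] add [ohfdh,voq] -> 11 lines: dscw ohsf wvp yie mzysp aoot ohfdh voq nfl mbso lpc
Hunk 7: at line 7 remove [voq,nfl] add [ccoyh] -> 10 lines: dscw ohsf wvp yie mzysp aoot ohfdh ccoyh mbso lpc
Final line 4: yie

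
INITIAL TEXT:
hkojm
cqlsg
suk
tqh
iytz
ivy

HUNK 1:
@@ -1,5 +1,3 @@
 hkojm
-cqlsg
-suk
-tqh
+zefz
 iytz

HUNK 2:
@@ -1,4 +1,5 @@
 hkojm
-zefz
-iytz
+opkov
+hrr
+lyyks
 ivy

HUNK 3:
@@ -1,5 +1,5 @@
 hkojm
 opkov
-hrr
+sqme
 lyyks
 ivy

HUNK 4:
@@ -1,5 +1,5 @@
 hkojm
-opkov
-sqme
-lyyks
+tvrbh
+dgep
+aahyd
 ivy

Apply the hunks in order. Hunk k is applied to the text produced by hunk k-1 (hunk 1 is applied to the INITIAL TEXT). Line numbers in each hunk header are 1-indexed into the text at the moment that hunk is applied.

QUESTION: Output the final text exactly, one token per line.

Answer: hkojm
tvrbh
dgep
aahyd
ivy

Derivation:
Hunk 1: at line 1 remove [cqlsg,suk,tqh] add [zefz] -> 4 lines: hkojm zefz iytz ivy
Hunk 2: at line 1 remove [zefz,iytz] add [opkov,hrr,lyyks] -> 5 lines: hkojm opkov hrr lyyks ivy
Hunk 3: at line 1 remove [hrr] add [sqme] -> 5 lines: hkojm opkov sqme lyyks ivy
Hunk 4: at line 1 remove [opkov,sqme,lyyks] add [tvrbh,dgep,aahyd] -> 5 lines: hkojm tvrbh dgep aahyd ivy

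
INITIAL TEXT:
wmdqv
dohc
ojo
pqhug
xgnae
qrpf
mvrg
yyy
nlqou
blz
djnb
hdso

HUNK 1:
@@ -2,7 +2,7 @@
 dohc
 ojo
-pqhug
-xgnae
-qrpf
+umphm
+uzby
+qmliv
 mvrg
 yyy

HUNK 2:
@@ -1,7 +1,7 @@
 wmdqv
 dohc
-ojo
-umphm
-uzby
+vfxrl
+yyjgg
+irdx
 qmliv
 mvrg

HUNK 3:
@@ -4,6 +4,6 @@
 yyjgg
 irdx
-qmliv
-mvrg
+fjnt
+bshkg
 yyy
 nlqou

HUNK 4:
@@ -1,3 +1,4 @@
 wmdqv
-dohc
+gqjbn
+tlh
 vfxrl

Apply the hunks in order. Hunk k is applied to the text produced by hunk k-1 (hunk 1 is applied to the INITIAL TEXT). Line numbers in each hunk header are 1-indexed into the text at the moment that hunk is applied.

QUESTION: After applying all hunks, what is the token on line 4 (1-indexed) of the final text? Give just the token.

Answer: vfxrl

Derivation:
Hunk 1: at line 2 remove [pqhug,xgnae,qrpf] add [umphm,uzby,qmliv] -> 12 lines: wmdqv dohc ojo umphm uzby qmliv mvrg yyy nlqou blz djnb hdso
Hunk 2: at line 1 remove [ojo,umphm,uzby] add [vfxrl,yyjgg,irdx] -> 12 lines: wmdqv dohc vfxrl yyjgg irdx qmliv mvrg yyy nlqou blz djnb hdso
Hunk 3: at line 4 remove [qmliv,mvrg] add [fjnt,bshkg] -> 12 lines: wmdqv dohc vfxrl yyjgg irdx fjnt bshkg yyy nlqou blz djnb hdso
Hunk 4: at line 1 remove [dohc] add [gqjbn,tlh] -> 13 lines: wmdqv gqjbn tlh vfxrl yyjgg irdx fjnt bshkg yyy nlqou blz djnb hdso
Final line 4: vfxrl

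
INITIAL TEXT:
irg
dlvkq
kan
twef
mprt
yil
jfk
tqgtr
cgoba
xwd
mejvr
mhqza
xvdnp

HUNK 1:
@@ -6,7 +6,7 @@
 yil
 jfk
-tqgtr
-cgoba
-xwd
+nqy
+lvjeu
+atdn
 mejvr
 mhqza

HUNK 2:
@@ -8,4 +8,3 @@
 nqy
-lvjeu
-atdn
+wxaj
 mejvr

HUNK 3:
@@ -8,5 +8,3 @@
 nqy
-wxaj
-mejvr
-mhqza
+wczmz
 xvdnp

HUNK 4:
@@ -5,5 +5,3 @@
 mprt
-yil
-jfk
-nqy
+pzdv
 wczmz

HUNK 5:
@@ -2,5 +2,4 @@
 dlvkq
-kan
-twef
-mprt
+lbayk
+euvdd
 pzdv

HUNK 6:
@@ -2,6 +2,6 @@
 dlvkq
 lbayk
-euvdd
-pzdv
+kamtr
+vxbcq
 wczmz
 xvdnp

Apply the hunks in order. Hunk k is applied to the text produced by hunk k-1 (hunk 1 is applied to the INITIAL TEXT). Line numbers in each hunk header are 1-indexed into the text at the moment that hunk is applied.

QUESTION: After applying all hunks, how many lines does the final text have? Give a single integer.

Hunk 1: at line 6 remove [tqgtr,cgoba,xwd] add [nqy,lvjeu,atdn] -> 13 lines: irg dlvkq kan twef mprt yil jfk nqy lvjeu atdn mejvr mhqza xvdnp
Hunk 2: at line 8 remove [lvjeu,atdn] add [wxaj] -> 12 lines: irg dlvkq kan twef mprt yil jfk nqy wxaj mejvr mhqza xvdnp
Hunk 3: at line 8 remove [wxaj,mejvr,mhqza] add [wczmz] -> 10 lines: irg dlvkq kan twef mprt yil jfk nqy wczmz xvdnp
Hunk 4: at line 5 remove [yil,jfk,nqy] add [pzdv] -> 8 lines: irg dlvkq kan twef mprt pzdv wczmz xvdnp
Hunk 5: at line 2 remove [kan,twef,mprt] add [lbayk,euvdd] -> 7 lines: irg dlvkq lbayk euvdd pzdv wczmz xvdnp
Hunk 6: at line 2 remove [euvdd,pzdv] add [kamtr,vxbcq] -> 7 lines: irg dlvkq lbayk kamtr vxbcq wczmz xvdnp
Final line count: 7

Answer: 7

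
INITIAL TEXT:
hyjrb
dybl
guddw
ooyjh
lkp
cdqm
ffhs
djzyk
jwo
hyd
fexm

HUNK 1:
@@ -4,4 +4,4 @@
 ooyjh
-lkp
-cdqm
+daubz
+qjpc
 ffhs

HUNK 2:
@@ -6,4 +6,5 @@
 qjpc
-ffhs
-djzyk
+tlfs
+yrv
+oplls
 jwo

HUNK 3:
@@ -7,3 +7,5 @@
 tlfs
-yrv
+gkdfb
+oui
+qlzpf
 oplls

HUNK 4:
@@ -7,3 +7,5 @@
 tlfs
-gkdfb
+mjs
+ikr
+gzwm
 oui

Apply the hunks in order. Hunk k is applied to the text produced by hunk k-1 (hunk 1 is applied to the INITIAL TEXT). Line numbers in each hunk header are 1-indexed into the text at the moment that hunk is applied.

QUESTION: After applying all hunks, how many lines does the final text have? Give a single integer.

Answer: 16

Derivation:
Hunk 1: at line 4 remove [lkp,cdqm] add [daubz,qjpc] -> 11 lines: hyjrb dybl guddw ooyjh daubz qjpc ffhs djzyk jwo hyd fexm
Hunk 2: at line 6 remove [ffhs,djzyk] add [tlfs,yrv,oplls] -> 12 lines: hyjrb dybl guddw ooyjh daubz qjpc tlfs yrv oplls jwo hyd fexm
Hunk 3: at line 7 remove [yrv] add [gkdfb,oui,qlzpf] -> 14 lines: hyjrb dybl guddw ooyjh daubz qjpc tlfs gkdfb oui qlzpf oplls jwo hyd fexm
Hunk 4: at line 7 remove [gkdfb] add [mjs,ikr,gzwm] -> 16 lines: hyjrb dybl guddw ooyjh daubz qjpc tlfs mjs ikr gzwm oui qlzpf oplls jwo hyd fexm
Final line count: 16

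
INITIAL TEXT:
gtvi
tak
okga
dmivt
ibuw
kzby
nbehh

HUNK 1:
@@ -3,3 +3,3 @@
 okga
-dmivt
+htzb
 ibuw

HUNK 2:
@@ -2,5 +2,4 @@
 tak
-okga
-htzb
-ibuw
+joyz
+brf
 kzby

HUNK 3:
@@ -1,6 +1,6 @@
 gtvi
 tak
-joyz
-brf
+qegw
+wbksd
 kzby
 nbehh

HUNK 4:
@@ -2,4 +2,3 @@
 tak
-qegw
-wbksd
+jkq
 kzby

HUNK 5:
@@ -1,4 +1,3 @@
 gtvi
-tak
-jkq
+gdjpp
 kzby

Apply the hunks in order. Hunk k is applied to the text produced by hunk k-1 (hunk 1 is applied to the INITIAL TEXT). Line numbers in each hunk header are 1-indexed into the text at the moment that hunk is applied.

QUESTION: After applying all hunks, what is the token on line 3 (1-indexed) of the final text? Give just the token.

Hunk 1: at line 3 remove [dmivt] add [htzb] -> 7 lines: gtvi tak okga htzb ibuw kzby nbehh
Hunk 2: at line 2 remove [okga,htzb,ibuw] add [joyz,brf] -> 6 lines: gtvi tak joyz brf kzby nbehh
Hunk 3: at line 1 remove [joyz,brf] add [qegw,wbksd] -> 6 lines: gtvi tak qegw wbksd kzby nbehh
Hunk 4: at line 2 remove [qegw,wbksd] add [jkq] -> 5 lines: gtvi tak jkq kzby nbehh
Hunk 5: at line 1 remove [tak,jkq] add [gdjpp] -> 4 lines: gtvi gdjpp kzby nbehh
Final line 3: kzby

Answer: kzby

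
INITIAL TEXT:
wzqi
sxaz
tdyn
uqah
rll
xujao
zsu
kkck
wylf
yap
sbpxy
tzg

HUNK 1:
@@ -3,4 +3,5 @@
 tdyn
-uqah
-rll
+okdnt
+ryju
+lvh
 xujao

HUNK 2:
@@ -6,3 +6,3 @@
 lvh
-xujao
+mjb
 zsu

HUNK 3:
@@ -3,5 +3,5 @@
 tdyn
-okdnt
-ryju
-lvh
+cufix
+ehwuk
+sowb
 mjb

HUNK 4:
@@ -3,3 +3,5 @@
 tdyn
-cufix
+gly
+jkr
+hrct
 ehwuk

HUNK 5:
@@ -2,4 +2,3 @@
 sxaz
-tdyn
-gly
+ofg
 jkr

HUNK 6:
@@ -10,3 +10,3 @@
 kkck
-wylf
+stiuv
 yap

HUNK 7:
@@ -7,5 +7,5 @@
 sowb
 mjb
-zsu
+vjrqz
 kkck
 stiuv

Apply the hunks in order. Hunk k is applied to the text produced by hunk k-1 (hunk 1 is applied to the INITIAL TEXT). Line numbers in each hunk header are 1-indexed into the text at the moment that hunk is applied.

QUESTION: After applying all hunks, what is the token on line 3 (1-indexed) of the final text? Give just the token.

Answer: ofg

Derivation:
Hunk 1: at line 3 remove [uqah,rll] add [okdnt,ryju,lvh] -> 13 lines: wzqi sxaz tdyn okdnt ryju lvh xujao zsu kkck wylf yap sbpxy tzg
Hunk 2: at line 6 remove [xujao] add [mjb] -> 13 lines: wzqi sxaz tdyn okdnt ryju lvh mjb zsu kkck wylf yap sbpxy tzg
Hunk 3: at line 3 remove [okdnt,ryju,lvh] add [cufix,ehwuk,sowb] -> 13 lines: wzqi sxaz tdyn cufix ehwuk sowb mjb zsu kkck wylf yap sbpxy tzg
Hunk 4: at line 3 remove [cufix] add [gly,jkr,hrct] -> 15 lines: wzqi sxaz tdyn gly jkr hrct ehwuk sowb mjb zsu kkck wylf yap sbpxy tzg
Hunk 5: at line 2 remove [tdyn,gly] add [ofg] -> 14 lines: wzqi sxaz ofg jkr hrct ehwuk sowb mjb zsu kkck wylf yap sbpxy tzg
Hunk 6: at line 10 remove [wylf] add [stiuv] -> 14 lines: wzqi sxaz ofg jkr hrct ehwuk sowb mjb zsu kkck stiuv yap sbpxy tzg
Hunk 7: at line 7 remove [zsu] add [vjrqz] -> 14 lines: wzqi sxaz ofg jkr hrct ehwuk sowb mjb vjrqz kkck stiuv yap sbpxy tzg
Final line 3: ofg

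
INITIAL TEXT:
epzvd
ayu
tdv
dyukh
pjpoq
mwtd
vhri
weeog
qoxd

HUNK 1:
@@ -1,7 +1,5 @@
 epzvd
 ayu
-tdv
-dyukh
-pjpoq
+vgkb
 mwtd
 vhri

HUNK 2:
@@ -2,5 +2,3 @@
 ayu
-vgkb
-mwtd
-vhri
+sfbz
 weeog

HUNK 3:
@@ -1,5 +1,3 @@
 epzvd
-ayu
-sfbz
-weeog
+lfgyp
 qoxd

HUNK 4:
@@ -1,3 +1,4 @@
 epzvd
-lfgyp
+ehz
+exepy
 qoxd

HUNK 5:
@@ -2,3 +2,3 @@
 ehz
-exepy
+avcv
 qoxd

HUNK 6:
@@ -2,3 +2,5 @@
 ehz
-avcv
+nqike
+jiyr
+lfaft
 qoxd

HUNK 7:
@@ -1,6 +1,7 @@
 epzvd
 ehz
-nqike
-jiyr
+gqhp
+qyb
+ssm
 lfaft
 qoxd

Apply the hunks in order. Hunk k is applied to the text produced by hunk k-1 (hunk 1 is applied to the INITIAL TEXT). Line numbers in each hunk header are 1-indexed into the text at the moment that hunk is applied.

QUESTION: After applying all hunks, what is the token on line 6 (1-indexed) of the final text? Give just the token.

Hunk 1: at line 1 remove [tdv,dyukh,pjpoq] add [vgkb] -> 7 lines: epzvd ayu vgkb mwtd vhri weeog qoxd
Hunk 2: at line 2 remove [vgkb,mwtd,vhri] add [sfbz] -> 5 lines: epzvd ayu sfbz weeog qoxd
Hunk 3: at line 1 remove [ayu,sfbz,weeog] add [lfgyp] -> 3 lines: epzvd lfgyp qoxd
Hunk 4: at line 1 remove [lfgyp] add [ehz,exepy] -> 4 lines: epzvd ehz exepy qoxd
Hunk 5: at line 2 remove [exepy] add [avcv] -> 4 lines: epzvd ehz avcv qoxd
Hunk 6: at line 2 remove [avcv] add [nqike,jiyr,lfaft] -> 6 lines: epzvd ehz nqike jiyr lfaft qoxd
Hunk 7: at line 1 remove [nqike,jiyr] add [gqhp,qyb,ssm] -> 7 lines: epzvd ehz gqhp qyb ssm lfaft qoxd
Final line 6: lfaft

Answer: lfaft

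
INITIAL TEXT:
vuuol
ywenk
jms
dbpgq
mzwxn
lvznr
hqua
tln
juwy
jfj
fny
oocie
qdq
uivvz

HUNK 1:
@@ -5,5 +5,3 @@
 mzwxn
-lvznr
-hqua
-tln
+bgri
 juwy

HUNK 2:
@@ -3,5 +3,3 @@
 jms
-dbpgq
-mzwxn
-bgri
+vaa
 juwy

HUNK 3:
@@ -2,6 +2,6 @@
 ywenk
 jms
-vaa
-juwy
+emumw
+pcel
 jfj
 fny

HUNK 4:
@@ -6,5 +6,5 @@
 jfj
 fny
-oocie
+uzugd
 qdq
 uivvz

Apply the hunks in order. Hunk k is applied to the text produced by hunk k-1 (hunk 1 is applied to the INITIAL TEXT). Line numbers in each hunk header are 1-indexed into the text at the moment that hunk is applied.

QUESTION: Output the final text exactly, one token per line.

Answer: vuuol
ywenk
jms
emumw
pcel
jfj
fny
uzugd
qdq
uivvz

Derivation:
Hunk 1: at line 5 remove [lvznr,hqua,tln] add [bgri] -> 12 lines: vuuol ywenk jms dbpgq mzwxn bgri juwy jfj fny oocie qdq uivvz
Hunk 2: at line 3 remove [dbpgq,mzwxn,bgri] add [vaa] -> 10 lines: vuuol ywenk jms vaa juwy jfj fny oocie qdq uivvz
Hunk 3: at line 2 remove [vaa,juwy] add [emumw,pcel] -> 10 lines: vuuol ywenk jms emumw pcel jfj fny oocie qdq uivvz
Hunk 4: at line 6 remove [oocie] add [uzugd] -> 10 lines: vuuol ywenk jms emumw pcel jfj fny uzugd qdq uivvz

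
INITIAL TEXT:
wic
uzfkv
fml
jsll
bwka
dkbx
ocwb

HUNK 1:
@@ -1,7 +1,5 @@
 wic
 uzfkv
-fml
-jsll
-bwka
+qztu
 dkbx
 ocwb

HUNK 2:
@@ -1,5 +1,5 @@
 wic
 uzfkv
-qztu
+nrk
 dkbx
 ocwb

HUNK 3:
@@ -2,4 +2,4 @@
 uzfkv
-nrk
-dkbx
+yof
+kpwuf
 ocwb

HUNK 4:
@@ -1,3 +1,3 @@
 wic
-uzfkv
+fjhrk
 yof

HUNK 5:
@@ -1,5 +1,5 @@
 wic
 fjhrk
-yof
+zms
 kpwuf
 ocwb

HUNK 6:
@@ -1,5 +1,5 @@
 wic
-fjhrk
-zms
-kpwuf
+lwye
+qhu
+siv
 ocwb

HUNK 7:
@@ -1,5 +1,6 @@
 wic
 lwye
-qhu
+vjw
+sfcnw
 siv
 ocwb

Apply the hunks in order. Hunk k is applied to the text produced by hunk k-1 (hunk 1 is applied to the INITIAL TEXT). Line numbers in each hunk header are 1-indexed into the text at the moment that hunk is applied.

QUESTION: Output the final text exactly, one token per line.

Answer: wic
lwye
vjw
sfcnw
siv
ocwb

Derivation:
Hunk 1: at line 1 remove [fml,jsll,bwka] add [qztu] -> 5 lines: wic uzfkv qztu dkbx ocwb
Hunk 2: at line 1 remove [qztu] add [nrk] -> 5 lines: wic uzfkv nrk dkbx ocwb
Hunk 3: at line 2 remove [nrk,dkbx] add [yof,kpwuf] -> 5 lines: wic uzfkv yof kpwuf ocwb
Hunk 4: at line 1 remove [uzfkv] add [fjhrk] -> 5 lines: wic fjhrk yof kpwuf ocwb
Hunk 5: at line 1 remove [yof] add [zms] -> 5 lines: wic fjhrk zms kpwuf ocwb
Hunk 6: at line 1 remove [fjhrk,zms,kpwuf] add [lwye,qhu,siv] -> 5 lines: wic lwye qhu siv ocwb
Hunk 7: at line 1 remove [qhu] add [vjw,sfcnw] -> 6 lines: wic lwye vjw sfcnw siv ocwb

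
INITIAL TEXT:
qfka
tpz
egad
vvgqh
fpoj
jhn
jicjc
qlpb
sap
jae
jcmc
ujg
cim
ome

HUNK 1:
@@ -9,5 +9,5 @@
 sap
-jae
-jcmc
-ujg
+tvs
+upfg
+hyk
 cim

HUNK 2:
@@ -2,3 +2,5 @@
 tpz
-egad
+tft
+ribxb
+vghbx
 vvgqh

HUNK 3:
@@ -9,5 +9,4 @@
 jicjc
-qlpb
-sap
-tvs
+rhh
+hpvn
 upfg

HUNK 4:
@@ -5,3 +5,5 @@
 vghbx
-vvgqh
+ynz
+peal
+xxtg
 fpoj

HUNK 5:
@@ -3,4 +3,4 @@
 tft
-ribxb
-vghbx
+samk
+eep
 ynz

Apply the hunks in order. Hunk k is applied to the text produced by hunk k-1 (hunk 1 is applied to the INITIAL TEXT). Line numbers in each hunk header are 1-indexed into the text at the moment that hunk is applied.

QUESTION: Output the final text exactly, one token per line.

Answer: qfka
tpz
tft
samk
eep
ynz
peal
xxtg
fpoj
jhn
jicjc
rhh
hpvn
upfg
hyk
cim
ome

Derivation:
Hunk 1: at line 9 remove [jae,jcmc,ujg] add [tvs,upfg,hyk] -> 14 lines: qfka tpz egad vvgqh fpoj jhn jicjc qlpb sap tvs upfg hyk cim ome
Hunk 2: at line 2 remove [egad] add [tft,ribxb,vghbx] -> 16 lines: qfka tpz tft ribxb vghbx vvgqh fpoj jhn jicjc qlpb sap tvs upfg hyk cim ome
Hunk 3: at line 9 remove [qlpb,sap,tvs] add [rhh,hpvn] -> 15 lines: qfka tpz tft ribxb vghbx vvgqh fpoj jhn jicjc rhh hpvn upfg hyk cim ome
Hunk 4: at line 5 remove [vvgqh] add [ynz,peal,xxtg] -> 17 lines: qfka tpz tft ribxb vghbx ynz peal xxtg fpoj jhn jicjc rhh hpvn upfg hyk cim ome
Hunk 5: at line 3 remove [ribxb,vghbx] add [samk,eep] -> 17 lines: qfka tpz tft samk eep ynz peal xxtg fpoj jhn jicjc rhh hpvn upfg hyk cim ome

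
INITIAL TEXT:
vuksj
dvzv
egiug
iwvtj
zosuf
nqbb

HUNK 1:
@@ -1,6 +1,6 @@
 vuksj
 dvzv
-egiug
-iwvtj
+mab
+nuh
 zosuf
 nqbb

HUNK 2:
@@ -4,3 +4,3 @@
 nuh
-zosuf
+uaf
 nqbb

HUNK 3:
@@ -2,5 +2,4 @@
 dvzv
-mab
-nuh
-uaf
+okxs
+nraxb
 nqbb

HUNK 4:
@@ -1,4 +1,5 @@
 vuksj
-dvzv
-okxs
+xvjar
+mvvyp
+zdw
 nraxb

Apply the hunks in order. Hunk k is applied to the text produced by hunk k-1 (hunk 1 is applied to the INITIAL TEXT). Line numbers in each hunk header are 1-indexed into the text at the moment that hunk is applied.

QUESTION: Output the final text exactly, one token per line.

Hunk 1: at line 1 remove [egiug,iwvtj] add [mab,nuh] -> 6 lines: vuksj dvzv mab nuh zosuf nqbb
Hunk 2: at line 4 remove [zosuf] add [uaf] -> 6 lines: vuksj dvzv mab nuh uaf nqbb
Hunk 3: at line 2 remove [mab,nuh,uaf] add [okxs,nraxb] -> 5 lines: vuksj dvzv okxs nraxb nqbb
Hunk 4: at line 1 remove [dvzv,okxs] add [xvjar,mvvyp,zdw] -> 6 lines: vuksj xvjar mvvyp zdw nraxb nqbb

Answer: vuksj
xvjar
mvvyp
zdw
nraxb
nqbb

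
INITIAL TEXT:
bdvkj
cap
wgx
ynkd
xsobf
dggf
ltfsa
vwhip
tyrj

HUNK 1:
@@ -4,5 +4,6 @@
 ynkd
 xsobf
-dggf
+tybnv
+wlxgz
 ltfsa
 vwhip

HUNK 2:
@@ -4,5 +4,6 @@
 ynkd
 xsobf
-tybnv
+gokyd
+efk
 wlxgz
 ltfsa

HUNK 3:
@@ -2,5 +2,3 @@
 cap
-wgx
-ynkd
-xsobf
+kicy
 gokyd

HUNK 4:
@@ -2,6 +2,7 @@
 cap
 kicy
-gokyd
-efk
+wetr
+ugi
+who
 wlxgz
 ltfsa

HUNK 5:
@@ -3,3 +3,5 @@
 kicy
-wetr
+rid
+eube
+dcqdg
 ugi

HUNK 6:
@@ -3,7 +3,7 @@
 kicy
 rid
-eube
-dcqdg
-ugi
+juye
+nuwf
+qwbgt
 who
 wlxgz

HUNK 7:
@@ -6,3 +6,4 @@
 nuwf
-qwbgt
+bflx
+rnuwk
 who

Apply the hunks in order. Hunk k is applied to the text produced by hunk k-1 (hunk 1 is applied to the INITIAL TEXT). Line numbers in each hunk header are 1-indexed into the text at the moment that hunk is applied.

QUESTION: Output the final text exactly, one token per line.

Hunk 1: at line 4 remove [dggf] add [tybnv,wlxgz] -> 10 lines: bdvkj cap wgx ynkd xsobf tybnv wlxgz ltfsa vwhip tyrj
Hunk 2: at line 4 remove [tybnv] add [gokyd,efk] -> 11 lines: bdvkj cap wgx ynkd xsobf gokyd efk wlxgz ltfsa vwhip tyrj
Hunk 3: at line 2 remove [wgx,ynkd,xsobf] add [kicy] -> 9 lines: bdvkj cap kicy gokyd efk wlxgz ltfsa vwhip tyrj
Hunk 4: at line 2 remove [gokyd,efk] add [wetr,ugi,who] -> 10 lines: bdvkj cap kicy wetr ugi who wlxgz ltfsa vwhip tyrj
Hunk 5: at line 3 remove [wetr] add [rid,eube,dcqdg] -> 12 lines: bdvkj cap kicy rid eube dcqdg ugi who wlxgz ltfsa vwhip tyrj
Hunk 6: at line 3 remove [eube,dcqdg,ugi] add [juye,nuwf,qwbgt] -> 12 lines: bdvkj cap kicy rid juye nuwf qwbgt who wlxgz ltfsa vwhip tyrj
Hunk 7: at line 6 remove [qwbgt] add [bflx,rnuwk] -> 13 lines: bdvkj cap kicy rid juye nuwf bflx rnuwk who wlxgz ltfsa vwhip tyrj

Answer: bdvkj
cap
kicy
rid
juye
nuwf
bflx
rnuwk
who
wlxgz
ltfsa
vwhip
tyrj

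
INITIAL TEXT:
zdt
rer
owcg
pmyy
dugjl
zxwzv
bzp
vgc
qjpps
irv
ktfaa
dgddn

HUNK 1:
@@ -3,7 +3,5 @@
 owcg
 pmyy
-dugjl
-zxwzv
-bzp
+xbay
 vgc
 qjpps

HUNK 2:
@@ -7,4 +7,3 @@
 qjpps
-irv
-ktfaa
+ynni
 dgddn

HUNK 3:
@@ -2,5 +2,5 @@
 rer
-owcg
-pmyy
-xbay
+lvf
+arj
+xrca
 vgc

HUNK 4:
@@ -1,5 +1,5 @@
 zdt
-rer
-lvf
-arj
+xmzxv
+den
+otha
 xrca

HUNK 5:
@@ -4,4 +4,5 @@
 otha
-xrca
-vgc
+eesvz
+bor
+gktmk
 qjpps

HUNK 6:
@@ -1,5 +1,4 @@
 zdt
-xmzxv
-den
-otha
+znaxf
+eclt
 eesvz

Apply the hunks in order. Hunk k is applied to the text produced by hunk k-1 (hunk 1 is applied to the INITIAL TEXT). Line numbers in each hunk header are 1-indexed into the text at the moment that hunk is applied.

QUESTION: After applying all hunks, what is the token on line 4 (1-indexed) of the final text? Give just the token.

Answer: eesvz

Derivation:
Hunk 1: at line 3 remove [dugjl,zxwzv,bzp] add [xbay] -> 10 lines: zdt rer owcg pmyy xbay vgc qjpps irv ktfaa dgddn
Hunk 2: at line 7 remove [irv,ktfaa] add [ynni] -> 9 lines: zdt rer owcg pmyy xbay vgc qjpps ynni dgddn
Hunk 3: at line 2 remove [owcg,pmyy,xbay] add [lvf,arj,xrca] -> 9 lines: zdt rer lvf arj xrca vgc qjpps ynni dgddn
Hunk 4: at line 1 remove [rer,lvf,arj] add [xmzxv,den,otha] -> 9 lines: zdt xmzxv den otha xrca vgc qjpps ynni dgddn
Hunk 5: at line 4 remove [xrca,vgc] add [eesvz,bor,gktmk] -> 10 lines: zdt xmzxv den otha eesvz bor gktmk qjpps ynni dgddn
Hunk 6: at line 1 remove [xmzxv,den,otha] add [znaxf,eclt] -> 9 lines: zdt znaxf eclt eesvz bor gktmk qjpps ynni dgddn
Final line 4: eesvz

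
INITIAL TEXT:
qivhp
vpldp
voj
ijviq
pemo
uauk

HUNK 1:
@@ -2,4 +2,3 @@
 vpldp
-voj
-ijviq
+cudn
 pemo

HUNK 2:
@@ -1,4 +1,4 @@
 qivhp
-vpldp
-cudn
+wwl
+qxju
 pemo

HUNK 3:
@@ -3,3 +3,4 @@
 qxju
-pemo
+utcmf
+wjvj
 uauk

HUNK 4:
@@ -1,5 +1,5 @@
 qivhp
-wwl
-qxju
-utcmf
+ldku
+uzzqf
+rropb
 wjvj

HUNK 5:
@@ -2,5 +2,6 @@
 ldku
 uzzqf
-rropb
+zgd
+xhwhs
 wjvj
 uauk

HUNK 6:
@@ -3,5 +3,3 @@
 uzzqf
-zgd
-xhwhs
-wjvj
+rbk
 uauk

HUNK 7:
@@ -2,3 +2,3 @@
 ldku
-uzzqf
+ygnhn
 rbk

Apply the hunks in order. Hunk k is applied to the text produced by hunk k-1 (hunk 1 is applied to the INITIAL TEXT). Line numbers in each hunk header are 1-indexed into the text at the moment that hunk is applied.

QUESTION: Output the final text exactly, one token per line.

Answer: qivhp
ldku
ygnhn
rbk
uauk

Derivation:
Hunk 1: at line 2 remove [voj,ijviq] add [cudn] -> 5 lines: qivhp vpldp cudn pemo uauk
Hunk 2: at line 1 remove [vpldp,cudn] add [wwl,qxju] -> 5 lines: qivhp wwl qxju pemo uauk
Hunk 3: at line 3 remove [pemo] add [utcmf,wjvj] -> 6 lines: qivhp wwl qxju utcmf wjvj uauk
Hunk 4: at line 1 remove [wwl,qxju,utcmf] add [ldku,uzzqf,rropb] -> 6 lines: qivhp ldku uzzqf rropb wjvj uauk
Hunk 5: at line 2 remove [rropb] add [zgd,xhwhs] -> 7 lines: qivhp ldku uzzqf zgd xhwhs wjvj uauk
Hunk 6: at line 3 remove [zgd,xhwhs,wjvj] add [rbk] -> 5 lines: qivhp ldku uzzqf rbk uauk
Hunk 7: at line 2 remove [uzzqf] add [ygnhn] -> 5 lines: qivhp ldku ygnhn rbk uauk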